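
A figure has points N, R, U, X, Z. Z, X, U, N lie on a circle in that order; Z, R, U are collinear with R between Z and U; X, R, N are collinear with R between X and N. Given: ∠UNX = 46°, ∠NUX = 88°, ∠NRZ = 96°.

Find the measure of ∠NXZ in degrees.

1. ∠UZX = 46°  [same arc XU]
2. ∠URX = 96°  [vertical angles at R]
3. ∠XRZ = 84°  [linear pair at R on ZU]
4. ∠NXZ = 50°  [△ZRX]

∠NXZ = 50°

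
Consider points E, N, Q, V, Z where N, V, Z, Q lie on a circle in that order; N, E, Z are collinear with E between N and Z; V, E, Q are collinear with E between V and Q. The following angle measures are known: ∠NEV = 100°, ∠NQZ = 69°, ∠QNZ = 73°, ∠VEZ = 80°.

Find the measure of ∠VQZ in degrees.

∠VQZ = 42°

1. ∠QEZ = 100°  [vertical angles at E]
2. ∠NZQ = 38°  [△NZQ]
3. ∠VQZ = 42°  [△ZEQ]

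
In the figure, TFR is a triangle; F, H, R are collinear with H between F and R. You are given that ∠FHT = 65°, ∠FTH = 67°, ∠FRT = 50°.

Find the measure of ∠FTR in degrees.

∠FTR = 82°

1. ∠HFT = 48°  [△TFH]
2. ∠RFT = 48°  [H on ray FR]
3. ∠FTR = 82°  [△TFR]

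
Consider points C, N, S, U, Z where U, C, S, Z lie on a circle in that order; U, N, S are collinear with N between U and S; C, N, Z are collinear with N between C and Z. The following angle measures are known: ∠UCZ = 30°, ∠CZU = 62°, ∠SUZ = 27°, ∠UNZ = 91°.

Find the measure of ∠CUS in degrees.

∠CUS = 61°

1. ∠USZ = 30°  [same arc UZ]
2. ∠SNZ = 89°  [linear pair at N on US]
3. ∠CZS = 61°  [△SNZ]
4. ∠CUS = 61°  [same arc CS]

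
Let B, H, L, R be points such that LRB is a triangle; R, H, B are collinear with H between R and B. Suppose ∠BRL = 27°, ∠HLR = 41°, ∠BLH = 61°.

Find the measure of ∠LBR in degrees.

∠LBR = 51°

1. ∠HRL = 27°  [H on ray RB]
2. ∠LHR = 112°  [△LRH]
3. ∠BHL = 68°  [linear pair at H on RB]
4. ∠HBL = 51°  [△LHB]
5. ∠LBR = 51°  [H on ray BR]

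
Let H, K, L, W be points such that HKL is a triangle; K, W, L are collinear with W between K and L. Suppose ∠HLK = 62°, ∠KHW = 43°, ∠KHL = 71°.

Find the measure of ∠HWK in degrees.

∠HWK = 90°

1. ∠HKL = 47°  [△HKL]
2. ∠HKW = 47°  [W on ray KL]
3. ∠HWK = 90°  [△HKW]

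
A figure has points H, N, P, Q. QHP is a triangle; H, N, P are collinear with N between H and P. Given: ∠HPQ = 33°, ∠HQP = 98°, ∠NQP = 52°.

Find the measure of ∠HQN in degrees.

∠HQN = 46°

1. ∠PHQ = 49°  [△QHP]
2. ∠NPQ = 33°  [N on ray PH]
3. ∠PNQ = 95°  [△QNP]
4. ∠NHQ = 49°  [N on ray HP]
5. ∠HNQ = 85°  [linear pair at N on HP]
6. ∠HQN = 46°  [△QHN]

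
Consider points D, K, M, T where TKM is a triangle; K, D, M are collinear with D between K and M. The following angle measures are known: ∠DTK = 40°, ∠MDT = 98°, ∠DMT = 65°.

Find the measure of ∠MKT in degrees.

1. ∠KDT = 82°  [linear pair at D on KM]
2. ∠DKT = 58°  [△TKD]
3. ∠MKT = 58°  [D on ray KM]

∠MKT = 58°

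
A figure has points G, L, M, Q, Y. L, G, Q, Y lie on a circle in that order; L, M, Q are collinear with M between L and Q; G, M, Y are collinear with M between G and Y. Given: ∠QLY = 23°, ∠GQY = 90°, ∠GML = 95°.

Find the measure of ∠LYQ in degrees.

∠LYQ = 139°

1. ∠QGY = 23°  [same arc QY]
2. ∠GYQ = 67°  [△GQY]
3. ∠QMY = 95°  [vertical angles at M]
4. ∠LQY = 18°  [△QMY]
5. ∠LYQ = 139°  [△LQY]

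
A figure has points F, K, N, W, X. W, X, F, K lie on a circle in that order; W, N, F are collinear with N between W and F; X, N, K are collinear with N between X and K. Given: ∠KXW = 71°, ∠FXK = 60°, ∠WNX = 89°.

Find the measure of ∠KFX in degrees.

∠KFX = 100°

1. ∠KFW = 71°  [same arc WK]
2. ∠FNK = 89°  [vertical angles at N]
3. ∠FKX = 20°  [△FNK]
4. ∠KFX = 100°  [△XFK]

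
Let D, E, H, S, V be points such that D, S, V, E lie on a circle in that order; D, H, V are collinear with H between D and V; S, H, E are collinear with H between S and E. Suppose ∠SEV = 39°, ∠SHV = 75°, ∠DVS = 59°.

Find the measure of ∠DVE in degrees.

1. ∠SDV = 39°  [same arc SV]
2. ∠DHS = 105°  [linear pair at H on DV]
3. ∠DSE = 36°  [△DHS]
4. ∠DVE = 36°  [same arc DE]

∠DVE = 36°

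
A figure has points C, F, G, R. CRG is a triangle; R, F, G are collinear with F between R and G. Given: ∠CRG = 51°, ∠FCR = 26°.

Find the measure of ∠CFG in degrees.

1. ∠CRF = 51°  [F on ray RG]
2. ∠CFR = 103°  [△CRF]
3. ∠CFG = 77°  [linear pair at F on RG]

∠CFG = 77°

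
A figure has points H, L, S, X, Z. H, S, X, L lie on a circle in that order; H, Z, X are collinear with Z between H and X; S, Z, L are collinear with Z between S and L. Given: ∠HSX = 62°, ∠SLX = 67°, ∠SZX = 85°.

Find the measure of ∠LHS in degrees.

1. ∠SHX = 67°  [same arc SX]
2. ∠HZS = 95°  [linear pair at Z on HX]
3. ∠HXS = 51°  [△HSX]
4. ∠HSL = 18°  [△HZS]
5. ∠HLS = 51°  [same arc HS]
6. ∠LHS = 111°  [△HSL]

∠LHS = 111°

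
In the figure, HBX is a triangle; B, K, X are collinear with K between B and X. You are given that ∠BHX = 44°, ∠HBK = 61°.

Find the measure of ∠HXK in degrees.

1. ∠HBX = 61°  [K on ray BX]
2. ∠BXH = 75°  [△HBX]
3. ∠HXK = 75°  [K on ray XB]

∠HXK = 75°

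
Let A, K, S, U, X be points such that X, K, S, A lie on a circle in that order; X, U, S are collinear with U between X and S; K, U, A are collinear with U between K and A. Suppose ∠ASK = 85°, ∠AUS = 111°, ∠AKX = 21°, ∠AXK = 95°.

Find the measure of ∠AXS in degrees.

∠AXS = 47°

1. ∠AUX = 69°  [linear pair at U on XS]
2. ∠KAX = 64°  [△XKA]
3. ∠AXS = 47°  [△XUA]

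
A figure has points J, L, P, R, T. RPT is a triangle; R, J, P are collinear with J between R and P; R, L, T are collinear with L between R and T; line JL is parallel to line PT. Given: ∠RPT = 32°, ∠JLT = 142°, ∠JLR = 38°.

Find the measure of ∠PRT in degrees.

∠PRT = 110°

1. ∠LJR = 32°  [JL∥PT, corresponding at J]
2. ∠JRL = 110°  [△RJL]
3. ∠PRT = 110°  [J on RP, L on RT]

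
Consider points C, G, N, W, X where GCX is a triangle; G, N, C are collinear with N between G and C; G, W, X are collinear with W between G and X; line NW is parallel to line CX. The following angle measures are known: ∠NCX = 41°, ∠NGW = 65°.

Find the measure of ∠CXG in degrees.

1. ∠GCX = 41°  [N on ray CG]
2. ∠CGX = 65°  [N on GC, W on GX]
3. ∠CXG = 74°  [△GCX]

∠CXG = 74°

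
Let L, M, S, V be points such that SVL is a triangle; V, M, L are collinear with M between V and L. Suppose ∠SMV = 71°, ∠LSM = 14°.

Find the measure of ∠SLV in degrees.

1. ∠LMS = 109°  [linear pair at M on VL]
2. ∠MLS = 57°  [△SML]
3. ∠SLV = 57°  [M on ray LV]

∠SLV = 57°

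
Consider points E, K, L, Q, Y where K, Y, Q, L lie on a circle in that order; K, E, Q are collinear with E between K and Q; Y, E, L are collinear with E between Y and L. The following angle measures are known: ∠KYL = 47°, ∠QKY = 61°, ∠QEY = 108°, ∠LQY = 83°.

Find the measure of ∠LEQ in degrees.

∠LEQ = 72°

1. ∠KQL = 47°  [same arc KL]
2. ∠QLY = 61°  [same arc YQ]
3. ∠LEQ = 72°  [△QEL]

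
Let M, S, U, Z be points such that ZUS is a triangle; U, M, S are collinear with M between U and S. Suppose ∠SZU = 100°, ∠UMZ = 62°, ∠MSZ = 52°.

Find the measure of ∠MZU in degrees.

1. ∠USZ = 52°  [M on ray SU]
2. ∠SUZ = 28°  [△ZUS]
3. ∠MUZ = 28°  [M on ray US]
4. ∠MZU = 90°  [△ZUM]

∠MZU = 90°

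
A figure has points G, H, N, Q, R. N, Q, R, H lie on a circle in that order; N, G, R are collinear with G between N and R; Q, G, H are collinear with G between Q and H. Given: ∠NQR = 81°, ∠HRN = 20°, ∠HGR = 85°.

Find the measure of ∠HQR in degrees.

∠HQR = 61°

1. ∠NHR = 99°  [cyclic NQRH, opposite ∠Q+∠H]
2. ∠HNR = 61°  [△NRH]
3. ∠HQR = 61°  [same arc RH]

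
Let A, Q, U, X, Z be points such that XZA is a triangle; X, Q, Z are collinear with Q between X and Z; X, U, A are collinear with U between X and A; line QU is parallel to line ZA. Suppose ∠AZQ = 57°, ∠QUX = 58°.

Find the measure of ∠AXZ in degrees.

1. ∠AZX = 57°  [Q on ray ZX]
2. ∠XAZ = 58°  [QU∥ZA, corresponding at U]
3. ∠AXZ = 65°  [△XZA]

∠AXZ = 65°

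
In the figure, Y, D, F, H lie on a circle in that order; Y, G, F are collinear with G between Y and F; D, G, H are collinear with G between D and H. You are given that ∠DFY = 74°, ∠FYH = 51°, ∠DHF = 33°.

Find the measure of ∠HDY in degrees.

∠HDY = 22°

1. ∠DHY = 74°  [same arc YD]
2. ∠FDH = 51°  [same arc FH]
3. ∠DFH = 96°  [△DFH]
4. ∠DYH = 84°  [cyclic YDFH, opposite ∠Y+∠F]
5. ∠HDY = 22°  [△YDH]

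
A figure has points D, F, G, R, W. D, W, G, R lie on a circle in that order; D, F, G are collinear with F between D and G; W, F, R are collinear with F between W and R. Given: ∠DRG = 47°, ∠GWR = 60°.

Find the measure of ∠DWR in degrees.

1. ∠GDR = 60°  [same arc GR]
2. ∠DGR = 73°  [△DGR]
3. ∠DWR = 73°  [same arc DR]

∠DWR = 73°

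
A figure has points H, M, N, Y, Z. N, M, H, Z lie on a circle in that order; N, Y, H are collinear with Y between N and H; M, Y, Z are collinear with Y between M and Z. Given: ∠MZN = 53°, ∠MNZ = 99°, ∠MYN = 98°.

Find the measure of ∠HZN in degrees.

1. ∠MHN = 53°  [same arc NM]
2. ∠NMZ = 28°  [△NMZ]
3. ∠HNM = 54°  [△NYM]
4. ∠HMN = 73°  [△NMH]
5. ∠HZN = 107°  [cyclic NMHZ, opposite ∠M+∠Z]

∠HZN = 107°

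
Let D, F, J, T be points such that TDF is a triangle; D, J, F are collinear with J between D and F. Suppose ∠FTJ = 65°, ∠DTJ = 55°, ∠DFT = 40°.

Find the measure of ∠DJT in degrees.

∠DJT = 105°

1. ∠JFT = 40°  [J on ray FD]
2. ∠FJT = 75°  [△TJF]
3. ∠DJT = 105°  [linear pair at J on DF]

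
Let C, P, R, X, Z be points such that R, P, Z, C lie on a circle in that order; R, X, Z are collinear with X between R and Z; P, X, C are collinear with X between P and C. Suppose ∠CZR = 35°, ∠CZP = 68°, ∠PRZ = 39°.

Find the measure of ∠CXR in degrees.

∠CXR = 74°

1. ∠PCZ = 39°  [same arc PZ]
2. ∠CXZ = 106°  [△ZXC]
3. ∠CXR = 74°  [linear pair at X on RZ]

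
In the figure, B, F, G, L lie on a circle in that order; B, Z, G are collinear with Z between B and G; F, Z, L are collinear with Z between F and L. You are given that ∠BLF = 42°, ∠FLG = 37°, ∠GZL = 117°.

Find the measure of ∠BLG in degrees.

1. ∠BGF = 42°  [same arc BF]
2. ∠FBG = 37°  [same arc FG]
3. ∠BFG = 101°  [△BFG]
4. ∠BLG = 79°  [cyclic BFGL, opposite ∠F+∠L]

∠BLG = 79°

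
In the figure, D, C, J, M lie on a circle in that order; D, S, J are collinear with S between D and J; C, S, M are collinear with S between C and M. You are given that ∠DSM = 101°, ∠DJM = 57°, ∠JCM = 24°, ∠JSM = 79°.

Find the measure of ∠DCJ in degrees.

1. ∠CSJ = 101°  [vertical angles at S]
2. ∠DCM = 57°  [same arc DM]
3. ∠CJD = 55°  [△CSJ]
4. ∠CSD = 79°  [vertical angles at S]
5. ∠CDJ = 44°  [△DSC]
6. ∠DCJ = 81°  [△DCJ]

∠DCJ = 81°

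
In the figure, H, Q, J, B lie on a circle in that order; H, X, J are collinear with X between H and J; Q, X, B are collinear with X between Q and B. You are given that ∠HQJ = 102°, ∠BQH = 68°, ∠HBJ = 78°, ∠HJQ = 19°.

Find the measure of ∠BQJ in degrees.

1. ∠BJH = 68°  [same arc HB]
2. ∠BHJ = 34°  [△HJB]
3. ∠BQJ = 34°  [same arc JB]

∠BQJ = 34°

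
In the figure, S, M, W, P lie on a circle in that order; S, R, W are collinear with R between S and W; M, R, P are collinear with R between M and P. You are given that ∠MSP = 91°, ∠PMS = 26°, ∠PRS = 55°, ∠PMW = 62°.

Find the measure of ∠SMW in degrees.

1. ∠MWP = 89°  [cyclic SMWP, opposite ∠S+∠W]
2. ∠MRW = 55°  [vertical angles at R]
3. ∠MPW = 29°  [△MWP]
4. ∠MWS = 63°  [△MRW]
5. ∠MSW = 29°  [same arc MW]
6. ∠SMW = 88°  [△SMW]

∠SMW = 88°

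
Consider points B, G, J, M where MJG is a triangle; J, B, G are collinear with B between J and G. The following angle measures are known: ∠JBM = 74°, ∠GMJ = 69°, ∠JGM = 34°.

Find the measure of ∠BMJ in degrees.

∠BMJ = 29°

1. ∠GJM = 77°  [△MJG]
2. ∠BJM = 77°  [B on ray JG]
3. ∠BMJ = 29°  [△MJB]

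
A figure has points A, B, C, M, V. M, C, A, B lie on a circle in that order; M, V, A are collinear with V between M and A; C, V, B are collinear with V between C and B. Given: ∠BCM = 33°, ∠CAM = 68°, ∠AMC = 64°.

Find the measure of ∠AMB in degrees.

1. ∠BAM = 33°  [same arc MB]
2. ∠ACM = 48°  [△MCA]
3. ∠ABM = 132°  [cyclic MCAB, opposite ∠C+∠B]
4. ∠AMB = 15°  [△MAB]

∠AMB = 15°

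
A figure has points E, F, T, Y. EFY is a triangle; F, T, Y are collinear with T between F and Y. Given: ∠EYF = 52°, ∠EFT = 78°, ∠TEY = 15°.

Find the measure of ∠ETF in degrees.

1. ∠EYT = 52°  [T on ray YF]
2. ∠ETY = 113°  [△ETY]
3. ∠ETF = 67°  [linear pair at T on FY]

∠ETF = 67°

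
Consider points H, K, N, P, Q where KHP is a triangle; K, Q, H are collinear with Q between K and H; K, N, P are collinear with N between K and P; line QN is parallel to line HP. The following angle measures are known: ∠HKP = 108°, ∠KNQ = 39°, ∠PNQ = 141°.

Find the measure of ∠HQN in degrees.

1. ∠NKQ = 108°  [Q on KH, N on KP]
2. ∠KQN = 33°  [△KQN]
3. ∠HQN = 147°  [linear pair at Q on KH]

∠HQN = 147°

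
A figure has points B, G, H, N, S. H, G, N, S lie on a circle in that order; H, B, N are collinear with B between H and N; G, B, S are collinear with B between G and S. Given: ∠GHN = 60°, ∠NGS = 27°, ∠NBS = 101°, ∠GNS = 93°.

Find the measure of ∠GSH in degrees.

∠GSH = 74°

1. ∠NHS = 27°  [same arc NS]
2. ∠HBS = 79°  [linear pair at B on HN]
3. ∠GSH = 74°  [△HBS]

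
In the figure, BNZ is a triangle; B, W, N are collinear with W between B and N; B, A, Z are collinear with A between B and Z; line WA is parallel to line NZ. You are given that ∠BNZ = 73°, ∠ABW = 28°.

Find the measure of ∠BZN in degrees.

∠BZN = 79°

1. ∠AWB = 73°  [WA∥NZ, corresponding at W]
2. ∠BAW = 79°  [△BWA]
3. ∠BZN = 79°  [WA∥NZ, corresponding at A]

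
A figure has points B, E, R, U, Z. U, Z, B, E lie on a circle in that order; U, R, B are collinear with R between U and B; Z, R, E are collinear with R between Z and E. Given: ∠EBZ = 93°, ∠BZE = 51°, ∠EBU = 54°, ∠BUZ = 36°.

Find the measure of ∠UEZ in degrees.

∠UEZ = 39°

1. ∠EUZ = 87°  [cyclic UZBE, opposite ∠U+∠B]
2. ∠EZU = 54°  [same arc UE]
3. ∠UEZ = 39°  [△UZE]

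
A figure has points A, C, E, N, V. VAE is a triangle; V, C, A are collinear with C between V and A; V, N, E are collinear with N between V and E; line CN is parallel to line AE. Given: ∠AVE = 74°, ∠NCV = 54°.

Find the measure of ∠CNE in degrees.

1. ∠CVN = 74°  [C on VA, N on VE]
2. ∠CNV = 52°  [△VCN]
3. ∠CNE = 128°  [linear pair at N on VE]

∠CNE = 128°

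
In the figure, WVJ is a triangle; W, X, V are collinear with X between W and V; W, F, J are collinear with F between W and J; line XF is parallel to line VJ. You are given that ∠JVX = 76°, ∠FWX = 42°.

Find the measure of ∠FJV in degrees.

1. ∠JVW = 76°  [X on ray VW]
2. ∠JWV = 42°  [X on WV, F on WJ]
3. ∠VJW = 62°  [△WVJ]
4. ∠FJV = 62°  [F on ray JW]

∠FJV = 62°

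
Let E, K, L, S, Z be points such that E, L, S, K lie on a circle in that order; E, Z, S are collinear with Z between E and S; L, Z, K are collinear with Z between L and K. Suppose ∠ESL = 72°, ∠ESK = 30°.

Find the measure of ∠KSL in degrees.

1. ∠EKL = 72°  [same arc EL]
2. ∠ELK = 30°  [same arc EK]
3. ∠KEL = 78°  [△ELK]
4. ∠KSL = 102°  [cyclic ELSK, opposite ∠E+∠S]

∠KSL = 102°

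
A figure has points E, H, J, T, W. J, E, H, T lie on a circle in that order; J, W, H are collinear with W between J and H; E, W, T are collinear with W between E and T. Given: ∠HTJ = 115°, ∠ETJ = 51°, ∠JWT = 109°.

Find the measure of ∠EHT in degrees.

1. ∠EHJ = 51°  [same arc JE]
2. ∠HJT = 20°  [△JWT]
3. ∠EWH = 109°  [vertical angles at W]
4. ∠HWT = 71°  [linear pair at W on JH]
5. ∠HET = 20°  [△EWH]
6. ∠JHT = 45°  [△JHT]
7. ∠ETH = 64°  [△HWT]
8. ∠EHT = 96°  [△EHT]

∠EHT = 96°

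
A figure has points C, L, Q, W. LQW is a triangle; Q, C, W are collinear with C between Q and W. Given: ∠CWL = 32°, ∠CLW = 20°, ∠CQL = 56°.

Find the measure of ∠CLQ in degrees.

1. ∠LCW = 128°  [△LCW]
2. ∠LCQ = 52°  [linear pair at C on QW]
3. ∠CLQ = 72°  [△LQC]

∠CLQ = 72°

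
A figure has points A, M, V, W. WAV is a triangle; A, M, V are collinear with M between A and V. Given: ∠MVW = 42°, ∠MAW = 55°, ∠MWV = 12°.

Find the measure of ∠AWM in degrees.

∠AWM = 71°

1. ∠VMW = 126°  [△WMV]
2. ∠AMW = 54°  [linear pair at M on AV]
3. ∠AWM = 71°  [△WAM]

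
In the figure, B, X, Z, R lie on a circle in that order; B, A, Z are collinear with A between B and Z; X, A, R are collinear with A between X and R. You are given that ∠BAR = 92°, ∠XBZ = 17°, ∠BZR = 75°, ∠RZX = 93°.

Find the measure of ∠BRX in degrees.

∠BRX = 18°

1. ∠BXR = 75°  [same arc BR]
2. ∠RBX = 87°  [cyclic BXZR, opposite ∠B+∠Z]
3. ∠BRX = 18°  [△BXR]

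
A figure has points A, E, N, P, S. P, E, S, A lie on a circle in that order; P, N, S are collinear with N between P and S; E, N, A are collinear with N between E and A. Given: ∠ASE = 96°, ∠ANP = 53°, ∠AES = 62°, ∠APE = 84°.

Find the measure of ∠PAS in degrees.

∠PAS = 87°

1. ∠EAS = 22°  [△ESA]
2. ∠ANS = 127°  [linear pair at N on PS]
3. ∠APS = 62°  [same arc SA]
4. ∠ASP = 31°  [△SNA]
5. ∠PAS = 87°  [△PSA]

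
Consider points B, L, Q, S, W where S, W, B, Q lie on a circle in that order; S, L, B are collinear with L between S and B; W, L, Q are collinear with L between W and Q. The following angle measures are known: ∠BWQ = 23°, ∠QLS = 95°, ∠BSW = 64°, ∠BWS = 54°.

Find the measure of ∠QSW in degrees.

1. ∠BQW = 64°  [same arc WB]
2. ∠QBW = 93°  [△WBQ]
3. ∠QSW = 87°  [cyclic SWBQ, opposite ∠S+∠B]

∠QSW = 87°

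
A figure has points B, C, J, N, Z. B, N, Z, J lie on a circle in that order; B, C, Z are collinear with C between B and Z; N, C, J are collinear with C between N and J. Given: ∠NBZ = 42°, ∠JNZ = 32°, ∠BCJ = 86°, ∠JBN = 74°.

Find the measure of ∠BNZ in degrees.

∠BNZ = 76°

1. ∠NJZ = 42°  [same arc NZ]
2. ∠JBZ = 32°  [same arc ZJ]
3. ∠JCZ = 94°  [linear pair at C on BZ]
4. ∠BZJ = 44°  [△ZCJ]
5. ∠BJZ = 104°  [△BZJ]
6. ∠BNZ = 76°  [cyclic BNZJ, opposite ∠N+∠J]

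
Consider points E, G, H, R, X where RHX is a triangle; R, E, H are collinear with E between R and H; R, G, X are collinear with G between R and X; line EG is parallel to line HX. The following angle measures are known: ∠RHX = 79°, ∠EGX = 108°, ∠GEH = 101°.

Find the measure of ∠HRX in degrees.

∠HRX = 29°

1. ∠GER = 79°  [EG∥HX, corresponding at E]
2. ∠EGR = 72°  [linear pair at G on RX]
3. ∠ERG = 29°  [△REG]
4. ∠HRX = 29°  [E on RH, G on RX]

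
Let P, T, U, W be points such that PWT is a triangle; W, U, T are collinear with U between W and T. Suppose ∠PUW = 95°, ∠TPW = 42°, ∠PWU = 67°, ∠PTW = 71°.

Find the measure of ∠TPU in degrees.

1. ∠PUT = 85°  [linear pair at U on WT]
2. ∠PTU = 71°  [U on ray TW]
3. ∠TPU = 24°  [△PUT]

∠TPU = 24°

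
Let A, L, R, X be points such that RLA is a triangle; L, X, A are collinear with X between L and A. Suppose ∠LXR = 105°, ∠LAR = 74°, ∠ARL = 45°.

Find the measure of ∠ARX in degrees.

1. ∠AXR = 75°  [linear pair at X on LA]
2. ∠RAX = 74°  [X on ray AL]
3. ∠ARX = 31°  [△RXA]

∠ARX = 31°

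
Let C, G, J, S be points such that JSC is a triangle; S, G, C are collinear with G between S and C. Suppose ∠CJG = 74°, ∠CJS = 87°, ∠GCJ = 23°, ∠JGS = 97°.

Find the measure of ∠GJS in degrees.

∠GJS = 13°

1. ∠JCS = 23°  [G on ray CS]
2. ∠CSJ = 70°  [△JSC]
3. ∠GSJ = 70°  [G on ray SC]
4. ∠GJS = 13°  [△JSG]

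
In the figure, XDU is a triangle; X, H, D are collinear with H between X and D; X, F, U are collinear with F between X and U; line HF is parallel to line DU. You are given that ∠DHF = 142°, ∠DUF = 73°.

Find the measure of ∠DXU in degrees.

∠DXU = 69°

1. ∠FHX = 38°  [linear pair at H on XD]
2. ∠DUX = 73°  [F on ray UX]
3. ∠UDX = 38°  [HF∥DU, corresponding at H]
4. ∠DXU = 69°  [△XDU]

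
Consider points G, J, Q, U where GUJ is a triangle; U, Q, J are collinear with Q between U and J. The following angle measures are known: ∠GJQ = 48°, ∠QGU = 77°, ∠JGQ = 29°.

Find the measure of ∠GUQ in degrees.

1. ∠GQJ = 103°  [△GQJ]
2. ∠GQU = 77°  [linear pair at Q on UJ]
3. ∠GUQ = 26°  [△GUQ]

∠GUQ = 26°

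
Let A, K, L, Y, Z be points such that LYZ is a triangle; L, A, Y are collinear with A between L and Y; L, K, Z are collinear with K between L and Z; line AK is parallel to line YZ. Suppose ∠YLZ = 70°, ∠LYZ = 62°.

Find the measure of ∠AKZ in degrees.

∠AKZ = 132°

1. ∠LZY = 48°  [△LYZ]
2. ∠AKL = 48°  [AK∥YZ, corresponding at K]
3. ∠AKZ = 132°  [linear pair at K on LZ]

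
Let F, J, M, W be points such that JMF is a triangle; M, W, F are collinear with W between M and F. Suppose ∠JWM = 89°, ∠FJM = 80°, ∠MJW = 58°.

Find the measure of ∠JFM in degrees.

∠JFM = 67°

1. ∠JMW = 33°  [△JMW]
2. ∠FMJ = 33°  [W on ray MF]
3. ∠JFM = 67°  [△JMF]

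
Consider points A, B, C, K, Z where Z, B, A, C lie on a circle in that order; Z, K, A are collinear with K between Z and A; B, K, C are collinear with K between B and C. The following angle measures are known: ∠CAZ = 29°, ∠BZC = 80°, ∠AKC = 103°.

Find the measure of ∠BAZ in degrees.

1. ∠CBZ = 29°  [same arc ZC]
2. ∠BCZ = 71°  [△ZBC]
3. ∠BAZ = 71°  [same arc ZB]

∠BAZ = 71°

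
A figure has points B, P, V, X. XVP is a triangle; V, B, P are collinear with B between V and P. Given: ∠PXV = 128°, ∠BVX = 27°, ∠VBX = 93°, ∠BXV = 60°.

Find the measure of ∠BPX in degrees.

∠BPX = 25°

1. ∠PVX = 27°  [B on ray VP]
2. ∠VPX = 25°  [△XVP]
3. ∠BPX = 25°  [B on ray PV]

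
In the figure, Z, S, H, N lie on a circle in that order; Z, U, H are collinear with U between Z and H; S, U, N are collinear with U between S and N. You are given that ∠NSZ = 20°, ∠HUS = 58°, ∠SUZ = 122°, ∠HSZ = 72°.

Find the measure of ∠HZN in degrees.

1. ∠NHZ = 20°  [same arc ZN]
2. ∠HNZ = 108°  [cyclic ZSHN, opposite ∠S+∠N]
3. ∠HZN = 52°  [△ZHN]

∠HZN = 52°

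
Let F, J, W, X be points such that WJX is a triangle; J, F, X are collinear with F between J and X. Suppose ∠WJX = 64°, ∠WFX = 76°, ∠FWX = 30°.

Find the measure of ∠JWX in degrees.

1. ∠FXW = 74°  [△WFX]
2. ∠JXW = 74°  [F on ray XJ]
3. ∠JWX = 42°  [△WJX]

∠JWX = 42°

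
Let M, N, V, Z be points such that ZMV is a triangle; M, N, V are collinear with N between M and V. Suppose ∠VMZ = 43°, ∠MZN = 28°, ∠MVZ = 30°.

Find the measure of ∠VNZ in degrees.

1. ∠NMZ = 43°  [N on ray MV]
2. ∠MNZ = 109°  [△ZMN]
3. ∠VNZ = 71°  [linear pair at N on MV]

∠VNZ = 71°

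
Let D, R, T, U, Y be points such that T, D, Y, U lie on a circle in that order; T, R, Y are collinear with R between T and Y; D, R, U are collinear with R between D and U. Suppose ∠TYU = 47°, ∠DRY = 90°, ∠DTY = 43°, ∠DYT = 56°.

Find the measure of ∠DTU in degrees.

∠DTU = 77°

1. ∠TDU = 47°  [same arc TU]
2. ∠DUT = 56°  [same arc TD]
3. ∠DTU = 77°  [△TDU]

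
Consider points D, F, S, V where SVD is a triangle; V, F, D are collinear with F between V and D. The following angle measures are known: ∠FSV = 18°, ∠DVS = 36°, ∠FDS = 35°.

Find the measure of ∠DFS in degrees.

∠DFS = 54°

1. ∠FVS = 36°  [F on ray VD]
2. ∠SFV = 126°  [△SVF]
3. ∠DFS = 54°  [linear pair at F on VD]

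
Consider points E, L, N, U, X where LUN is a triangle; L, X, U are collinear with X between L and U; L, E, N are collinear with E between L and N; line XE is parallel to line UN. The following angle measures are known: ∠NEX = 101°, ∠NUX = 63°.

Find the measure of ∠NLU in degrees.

1. ∠LEX = 79°  [linear pair at E on LN]
2. ∠LUN = 63°  [X on ray UL]
3. ∠LNU = 79°  [XE∥UN, corresponding at E]
4. ∠NLU = 38°  [△LUN]

∠NLU = 38°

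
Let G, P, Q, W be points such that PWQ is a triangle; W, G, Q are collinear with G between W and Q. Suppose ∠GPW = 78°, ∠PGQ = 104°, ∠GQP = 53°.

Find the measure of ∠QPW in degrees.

∠QPW = 101°

1. ∠PGW = 76°  [linear pair at G on WQ]
2. ∠PQW = 53°  [G on ray QW]
3. ∠GWP = 26°  [△PWG]
4. ∠PWQ = 26°  [G on ray WQ]
5. ∠QPW = 101°  [△PWQ]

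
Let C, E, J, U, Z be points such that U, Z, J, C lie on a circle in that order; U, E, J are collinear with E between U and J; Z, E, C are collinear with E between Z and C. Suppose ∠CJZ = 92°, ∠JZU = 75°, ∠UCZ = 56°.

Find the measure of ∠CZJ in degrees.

1. ∠UJZ = 56°  [same arc UZ]
2. ∠JUZ = 49°  [△UZJ]
3. ∠JCZ = 49°  [same arc ZJ]
4. ∠CZJ = 39°  [△ZJC]

∠CZJ = 39°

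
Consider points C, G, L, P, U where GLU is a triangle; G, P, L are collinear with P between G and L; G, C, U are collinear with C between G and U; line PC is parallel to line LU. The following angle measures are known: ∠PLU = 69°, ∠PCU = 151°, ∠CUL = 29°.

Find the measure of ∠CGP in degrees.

1. ∠GLU = 69°  [P on ray LG]
2. ∠GCP = 29°  [linear pair at C on GU]
3. ∠CPG = 69°  [PC∥LU, corresponding at P]
4. ∠CGP = 82°  [△GPC]

∠CGP = 82°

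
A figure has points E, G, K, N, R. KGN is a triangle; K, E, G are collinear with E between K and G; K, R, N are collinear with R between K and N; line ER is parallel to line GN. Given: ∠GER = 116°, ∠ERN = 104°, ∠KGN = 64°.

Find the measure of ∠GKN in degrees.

∠GKN = 40°

1. ∠KER = 64°  [linear pair at E on KG]
2. ∠ERK = 76°  [linear pair at R on KN]
3. ∠EKR = 40°  [△KER]
4. ∠GKN = 40°  [E on KG, R on KN]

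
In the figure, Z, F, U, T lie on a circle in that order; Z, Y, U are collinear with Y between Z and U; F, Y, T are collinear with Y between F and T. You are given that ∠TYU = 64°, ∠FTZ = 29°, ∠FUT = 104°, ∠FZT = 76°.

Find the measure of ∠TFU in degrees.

∠TFU = 35°

1. ∠FYZ = 64°  [vertical angles at Y]
2. ∠FUZ = 29°  [same arc ZF]
3. ∠FYU = 116°  [linear pair at Y on ZU]
4. ∠TFU = 35°  [△FYU]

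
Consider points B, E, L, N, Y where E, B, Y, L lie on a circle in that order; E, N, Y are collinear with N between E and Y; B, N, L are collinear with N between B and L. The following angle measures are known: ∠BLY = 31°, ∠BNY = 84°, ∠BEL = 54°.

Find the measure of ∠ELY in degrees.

∠ELY = 104°

1. ∠BEY = 31°  [same arc BY]
2. ∠BNE = 96°  [linear pair at N on EY]
3. ∠BYL = 126°  [cyclic EBYL, opposite ∠E+∠Y]
4. ∠EBL = 53°  [△ENB]
5. ∠LBY = 23°  [△BYL]
6. ∠EYL = 53°  [same arc EL]
7. ∠LEY = 23°  [same arc YL]
8. ∠ELY = 104°  [△EYL]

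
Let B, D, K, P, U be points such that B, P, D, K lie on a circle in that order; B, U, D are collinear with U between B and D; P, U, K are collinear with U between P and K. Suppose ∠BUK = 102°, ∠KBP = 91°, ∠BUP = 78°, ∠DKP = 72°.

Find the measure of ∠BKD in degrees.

∠BKD = 131°

1. ∠DUK = 78°  [linear pair at U on BD]
2. ∠KDP = 89°  [cyclic BPDK, opposite ∠B+∠D]
3. ∠DPK = 19°  [△PDK]
4. ∠BDK = 30°  [△DUK]
5. ∠DBK = 19°  [same arc DK]
6. ∠BKD = 131°  [△BDK]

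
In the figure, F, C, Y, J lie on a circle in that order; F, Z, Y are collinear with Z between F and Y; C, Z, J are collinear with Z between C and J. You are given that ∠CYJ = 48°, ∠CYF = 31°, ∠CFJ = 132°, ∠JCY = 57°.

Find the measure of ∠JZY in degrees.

∠JZY = 88°

1. ∠CJF = 31°  [same arc FC]
2. ∠JFY = 57°  [same arc YJ]
3. ∠FZJ = 92°  [△FZJ]
4. ∠JZY = 88°  [linear pair at Z on FY]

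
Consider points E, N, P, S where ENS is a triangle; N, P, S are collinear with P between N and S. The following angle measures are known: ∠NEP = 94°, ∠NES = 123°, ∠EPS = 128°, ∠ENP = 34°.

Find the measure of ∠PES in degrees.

1. ∠ENS = 34°  [P on ray NS]
2. ∠ESN = 23°  [△ENS]
3. ∠ESP = 23°  [P on ray SN]
4. ∠PES = 29°  [△EPS]

∠PES = 29°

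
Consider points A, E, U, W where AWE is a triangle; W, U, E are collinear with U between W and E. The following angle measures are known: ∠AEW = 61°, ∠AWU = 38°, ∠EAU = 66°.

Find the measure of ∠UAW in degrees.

∠UAW = 15°

1. ∠AEU = 61°  [U on ray EW]
2. ∠AUE = 53°  [△AUE]
3. ∠AUW = 127°  [linear pair at U on WE]
4. ∠UAW = 15°  [△AWU]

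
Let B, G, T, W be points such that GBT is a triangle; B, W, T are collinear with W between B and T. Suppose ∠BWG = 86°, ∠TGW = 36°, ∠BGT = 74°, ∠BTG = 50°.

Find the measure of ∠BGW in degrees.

∠BGW = 38°

1. ∠GBT = 56°  [△GBT]
2. ∠GBW = 56°  [W on ray BT]
3. ∠BGW = 38°  [△GBW]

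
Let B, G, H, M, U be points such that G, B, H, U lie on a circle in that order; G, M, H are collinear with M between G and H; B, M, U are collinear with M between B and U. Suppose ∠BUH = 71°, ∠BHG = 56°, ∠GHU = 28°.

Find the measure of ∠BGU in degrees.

∠BGU = 96°

1. ∠BUG = 56°  [same arc GB]
2. ∠GBU = 28°  [same arc GU]
3. ∠BGU = 96°  [△GBU]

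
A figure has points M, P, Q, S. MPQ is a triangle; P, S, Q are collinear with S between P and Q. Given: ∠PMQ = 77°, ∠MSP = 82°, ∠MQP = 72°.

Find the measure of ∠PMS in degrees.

1. ∠MPQ = 31°  [△MPQ]
2. ∠MPS = 31°  [S on ray PQ]
3. ∠PMS = 67°  [△MPS]

∠PMS = 67°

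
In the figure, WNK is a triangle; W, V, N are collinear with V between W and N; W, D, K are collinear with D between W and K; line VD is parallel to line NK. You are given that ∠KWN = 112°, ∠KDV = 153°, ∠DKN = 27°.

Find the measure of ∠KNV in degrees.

∠KNV = 41°

1. ∠NKW = 27°  [D on ray KW]
2. ∠KNW = 41°  [△WNK]
3. ∠KNV = 41°  [V on ray NW]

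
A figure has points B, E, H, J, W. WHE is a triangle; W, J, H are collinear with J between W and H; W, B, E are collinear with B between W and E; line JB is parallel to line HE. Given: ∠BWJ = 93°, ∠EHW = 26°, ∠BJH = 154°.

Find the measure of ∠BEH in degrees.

1. ∠EWH = 93°  [J on WH, B on WE]
2. ∠HEW = 61°  [△WHE]
3. ∠BEH = 61°  [B on ray EW]

∠BEH = 61°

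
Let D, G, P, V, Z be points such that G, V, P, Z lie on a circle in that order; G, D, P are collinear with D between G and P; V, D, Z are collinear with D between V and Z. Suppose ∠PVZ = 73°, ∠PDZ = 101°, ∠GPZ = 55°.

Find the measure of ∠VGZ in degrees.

∠VGZ = 97°

1. ∠PGZ = 73°  [same arc PZ]
2. ∠GDZ = 79°  [linear pair at D on GP]
3. ∠GVZ = 55°  [same arc GZ]
4. ∠GZV = 28°  [△GDZ]
5. ∠VGZ = 97°  [△GVZ]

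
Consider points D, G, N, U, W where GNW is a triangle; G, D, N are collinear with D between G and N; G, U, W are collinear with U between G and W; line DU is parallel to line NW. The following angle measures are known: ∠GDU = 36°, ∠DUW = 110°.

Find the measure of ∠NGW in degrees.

∠NGW = 74°

1. ∠DUG = 70°  [linear pair at U on GW]
2. ∠DGU = 74°  [△GDU]
3. ∠NGW = 74°  [D on GN, U on GW]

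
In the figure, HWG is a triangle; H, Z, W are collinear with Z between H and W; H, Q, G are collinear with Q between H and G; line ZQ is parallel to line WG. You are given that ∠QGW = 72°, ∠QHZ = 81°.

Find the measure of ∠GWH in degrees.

1. ∠HGW = 72°  [Q on ray GH]
2. ∠GHW = 81°  [Z on HW, Q on HG]
3. ∠GWH = 27°  [△HWG]

∠GWH = 27°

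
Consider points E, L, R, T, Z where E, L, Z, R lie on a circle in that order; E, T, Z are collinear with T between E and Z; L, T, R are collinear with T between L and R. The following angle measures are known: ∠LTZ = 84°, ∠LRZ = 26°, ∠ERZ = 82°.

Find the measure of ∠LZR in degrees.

1. ∠LEZ = 26°  [same arc LZ]
2. ∠ELZ = 98°  [cyclic ELZR, opposite ∠L+∠R]
3. ∠EZL = 56°  [△ELZ]
4. ∠RLZ = 40°  [△LTZ]
5. ∠LZR = 114°  [△LZR]

∠LZR = 114°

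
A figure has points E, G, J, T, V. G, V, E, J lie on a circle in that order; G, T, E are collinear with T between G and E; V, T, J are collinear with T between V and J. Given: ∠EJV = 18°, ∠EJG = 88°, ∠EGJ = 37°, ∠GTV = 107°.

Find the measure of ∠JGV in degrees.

∠JGV = 55°

1. ∠EVJ = 37°  [same arc EJ]
2. ∠JEV = 125°  [△VEJ]
3. ∠JGV = 55°  [cyclic GVEJ, opposite ∠G+∠E]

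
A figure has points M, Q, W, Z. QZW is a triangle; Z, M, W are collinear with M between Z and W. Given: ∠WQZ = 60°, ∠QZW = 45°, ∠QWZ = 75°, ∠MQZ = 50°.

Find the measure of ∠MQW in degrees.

1. ∠MZQ = 45°  [M on ray ZW]
2. ∠MWQ = 75°  [M on ray WZ]
3. ∠QMZ = 85°  [△QZM]
4. ∠QMW = 95°  [linear pair at M on ZW]
5. ∠MQW = 10°  [△QMW]

∠MQW = 10°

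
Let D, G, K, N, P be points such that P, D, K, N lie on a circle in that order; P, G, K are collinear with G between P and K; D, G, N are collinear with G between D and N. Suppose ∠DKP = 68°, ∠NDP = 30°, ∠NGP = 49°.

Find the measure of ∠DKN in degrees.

∠DKN = 98°

1. ∠DNP = 68°  [same arc PD]
2. ∠DPN = 82°  [△PDN]
3. ∠DKN = 98°  [cyclic PDKN, opposite ∠P+∠K]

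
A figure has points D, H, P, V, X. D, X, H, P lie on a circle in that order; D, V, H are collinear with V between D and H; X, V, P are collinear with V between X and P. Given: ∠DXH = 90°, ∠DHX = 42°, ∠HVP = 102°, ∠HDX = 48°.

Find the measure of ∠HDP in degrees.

∠HDP = 60°

1. ∠DPX = 42°  [same arc DX]
2. ∠DVP = 78°  [linear pair at V on DH]
3. ∠HDP = 60°  [△DVP]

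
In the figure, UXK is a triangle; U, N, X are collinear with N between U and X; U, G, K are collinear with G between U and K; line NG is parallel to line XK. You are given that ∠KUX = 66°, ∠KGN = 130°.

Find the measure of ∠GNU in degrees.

1. ∠GUN = 66°  [N on UX, G on UK]
2. ∠NGU = 50°  [linear pair at G on UK]
3. ∠GNU = 64°  [△UNG]

∠GNU = 64°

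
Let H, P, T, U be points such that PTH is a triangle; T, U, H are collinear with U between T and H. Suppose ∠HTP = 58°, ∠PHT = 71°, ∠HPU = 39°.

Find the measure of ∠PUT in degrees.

∠PUT = 110°

1. ∠PHU = 71°  [U on ray HT]
2. ∠HUP = 70°  [△PUH]
3. ∠PUT = 110°  [linear pair at U on TH]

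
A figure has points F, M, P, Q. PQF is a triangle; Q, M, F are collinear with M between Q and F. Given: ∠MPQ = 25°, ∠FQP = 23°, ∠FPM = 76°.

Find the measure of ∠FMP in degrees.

∠FMP = 48°

1. ∠MQP = 23°  [M on ray QF]
2. ∠PMQ = 132°  [△PQM]
3. ∠FMP = 48°  [linear pair at M on QF]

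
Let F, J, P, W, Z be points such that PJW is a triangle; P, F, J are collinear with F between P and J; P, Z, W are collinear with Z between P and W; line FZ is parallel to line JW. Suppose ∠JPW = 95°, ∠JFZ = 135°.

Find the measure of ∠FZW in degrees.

1. ∠FPZ = 95°  [F on PJ, Z on PW]
2. ∠PFZ = 45°  [linear pair at F on PJ]
3. ∠FZP = 40°  [△PFZ]
4. ∠FZW = 140°  [linear pair at Z on PW]

∠FZW = 140°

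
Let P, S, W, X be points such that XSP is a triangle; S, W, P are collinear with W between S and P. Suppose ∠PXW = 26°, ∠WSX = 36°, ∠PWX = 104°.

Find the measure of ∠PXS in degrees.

∠PXS = 94°

1. ∠WPX = 50°  [△XWP]
2. ∠PSX = 36°  [W on ray SP]
3. ∠SPX = 50°  [W on ray PS]
4. ∠PXS = 94°  [△XSP]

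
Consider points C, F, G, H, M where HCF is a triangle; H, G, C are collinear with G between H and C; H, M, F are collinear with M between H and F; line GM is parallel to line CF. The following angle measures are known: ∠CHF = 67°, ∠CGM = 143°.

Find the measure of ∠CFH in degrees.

∠CFH = 76°

1. ∠GHM = 67°  [G on HC, M on HF]
2. ∠HGM = 37°  [linear pair at G on HC]
3. ∠GMH = 76°  [△HGM]
4. ∠CFH = 76°  [GM∥CF, corresponding at M]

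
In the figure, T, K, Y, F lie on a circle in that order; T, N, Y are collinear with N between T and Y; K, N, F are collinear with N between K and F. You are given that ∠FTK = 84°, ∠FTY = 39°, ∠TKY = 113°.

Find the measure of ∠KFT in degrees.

1. ∠TFY = 67°  [cyclic TKYF, opposite ∠K+∠F]
2. ∠FYT = 74°  [△TYF]
3. ∠FKT = 74°  [same arc TF]
4. ∠KFT = 22°  [△TKF]

∠KFT = 22°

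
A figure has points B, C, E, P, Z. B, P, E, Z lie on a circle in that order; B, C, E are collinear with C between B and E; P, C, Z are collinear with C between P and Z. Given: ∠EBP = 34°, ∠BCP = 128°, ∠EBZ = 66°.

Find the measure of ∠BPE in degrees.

∠BPE = 84°

1. ∠ECP = 52°  [linear pair at C on BE]
2. ∠EPZ = 66°  [same arc EZ]
3. ∠BEP = 62°  [△PCE]
4. ∠BPE = 84°  [△BPE]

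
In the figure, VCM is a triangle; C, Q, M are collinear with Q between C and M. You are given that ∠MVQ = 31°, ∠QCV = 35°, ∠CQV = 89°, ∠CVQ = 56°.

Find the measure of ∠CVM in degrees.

∠CVM = 87°

1. ∠MCV = 35°  [Q on ray CM]
2. ∠MQV = 91°  [linear pair at Q on CM]
3. ∠QMV = 58°  [△VQM]
4. ∠CMV = 58°  [Q on ray MC]
5. ∠CVM = 87°  [△VCM]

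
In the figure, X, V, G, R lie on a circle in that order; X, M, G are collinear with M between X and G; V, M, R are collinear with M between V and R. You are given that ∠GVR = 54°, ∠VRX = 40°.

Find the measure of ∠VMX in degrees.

1. ∠VGX = 40°  [same arc XV]
2. ∠GMV = 86°  [△VMG]
3. ∠VMX = 94°  [linear pair at M on XG]

∠VMX = 94°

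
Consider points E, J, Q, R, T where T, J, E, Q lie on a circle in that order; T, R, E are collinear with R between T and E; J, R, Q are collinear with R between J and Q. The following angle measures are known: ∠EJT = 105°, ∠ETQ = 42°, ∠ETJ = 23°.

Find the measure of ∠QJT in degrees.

1. ∠EQT = 75°  [cyclic TJEQ, opposite ∠J+∠Q]
2. ∠QET = 63°  [△TEQ]
3. ∠QJT = 63°  [same arc TQ]

∠QJT = 63°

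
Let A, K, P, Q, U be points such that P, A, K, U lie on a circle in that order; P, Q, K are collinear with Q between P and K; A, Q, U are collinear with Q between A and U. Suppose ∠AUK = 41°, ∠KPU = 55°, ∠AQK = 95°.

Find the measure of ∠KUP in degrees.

∠KUP = 71°

1. ∠APK = 41°  [same arc AK]
2. ∠KAU = 55°  [same arc KU]
3. ∠AKP = 30°  [△AQK]
4. ∠KAP = 109°  [△PAK]
5. ∠KUP = 71°  [cyclic PAKU, opposite ∠A+∠U]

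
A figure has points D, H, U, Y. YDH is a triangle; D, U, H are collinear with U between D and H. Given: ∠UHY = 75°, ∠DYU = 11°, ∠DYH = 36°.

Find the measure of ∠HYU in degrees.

1. ∠DHY = 75°  [U on ray HD]
2. ∠HDY = 69°  [△YDH]
3. ∠UDY = 69°  [U on ray DH]
4. ∠DUY = 100°  [△YDU]
5. ∠HUY = 80°  [linear pair at U on DH]
6. ∠HYU = 25°  [△YUH]

∠HYU = 25°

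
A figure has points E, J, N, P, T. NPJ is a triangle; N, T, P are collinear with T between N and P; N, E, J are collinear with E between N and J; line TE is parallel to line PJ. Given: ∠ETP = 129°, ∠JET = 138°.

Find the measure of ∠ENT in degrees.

1. ∠ETN = 51°  [linear pair at T on NP]
2. ∠NET = 42°  [linear pair at E on NJ]
3. ∠ENT = 87°  [△NTE]

∠ENT = 87°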